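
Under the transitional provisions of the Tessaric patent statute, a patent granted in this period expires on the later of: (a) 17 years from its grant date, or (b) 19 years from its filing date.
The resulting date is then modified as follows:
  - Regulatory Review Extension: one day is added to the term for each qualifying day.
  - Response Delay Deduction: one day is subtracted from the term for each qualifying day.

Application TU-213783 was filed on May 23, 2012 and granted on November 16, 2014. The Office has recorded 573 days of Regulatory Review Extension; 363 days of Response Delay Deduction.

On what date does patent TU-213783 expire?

(a) grant + 17 years → 16 November 2031.
(b) filing + 19 years → 23 May 2031.
Later of the two: 16 November 2031.
Regulatory Review Extension: +573 days → 11 June 2033.
Response Delay Deduction: −363 days → 13 June 2032.

2032-06-13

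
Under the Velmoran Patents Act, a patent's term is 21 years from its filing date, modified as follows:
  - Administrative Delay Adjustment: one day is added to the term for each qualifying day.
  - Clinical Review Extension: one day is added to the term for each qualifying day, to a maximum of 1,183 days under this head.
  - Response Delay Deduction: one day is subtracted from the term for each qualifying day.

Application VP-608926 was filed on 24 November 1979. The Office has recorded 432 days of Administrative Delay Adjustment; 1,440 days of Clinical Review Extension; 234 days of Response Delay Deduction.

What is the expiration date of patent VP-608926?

Base term: filing date + 21 years → 24 November 2000.
Administrative Delay Adjustment: +432 days → 30 January 2002.
Clinical Review Extension: 1440 days claimed exceeds the 1183-day cap, so +1183 days → 27 April 2005.
Response Delay Deduction: −234 days → 5 September 2004.

September 5, 2004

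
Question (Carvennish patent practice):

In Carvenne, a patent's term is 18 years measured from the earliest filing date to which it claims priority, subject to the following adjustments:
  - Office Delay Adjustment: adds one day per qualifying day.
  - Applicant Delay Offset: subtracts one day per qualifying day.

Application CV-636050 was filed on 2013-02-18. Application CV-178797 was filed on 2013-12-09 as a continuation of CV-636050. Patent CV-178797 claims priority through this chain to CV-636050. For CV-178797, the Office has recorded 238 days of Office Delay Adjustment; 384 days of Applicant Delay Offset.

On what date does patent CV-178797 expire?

2030-09-25

Earliest priority filing: 18 February 2013.
Base term: 18 February 2013 + 18 years → 18 February 2031.
Office Delay Adjustment: +238 days → 14 October 2031.
Applicant Delay Offset: −384 days → 25 September 2030.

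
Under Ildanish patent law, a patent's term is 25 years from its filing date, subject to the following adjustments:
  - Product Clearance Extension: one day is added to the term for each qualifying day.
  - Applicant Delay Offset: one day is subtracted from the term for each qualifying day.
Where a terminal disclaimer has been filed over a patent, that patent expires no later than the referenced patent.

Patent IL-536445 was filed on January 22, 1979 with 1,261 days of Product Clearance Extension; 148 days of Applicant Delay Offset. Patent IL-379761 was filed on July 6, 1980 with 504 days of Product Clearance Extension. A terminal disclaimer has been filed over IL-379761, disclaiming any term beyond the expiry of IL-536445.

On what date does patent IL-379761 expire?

2006-11-22

Natural term of IL-379761:
  Base: filing + 25 years → 6 July 2005.
  Product Clearance Extension: +504 days → 22 November 2006.
Expiry of referenced patent IL-536445:
  Base: filing + 25 years → 22 January 2004.
  Product Clearance Extension: +1261 days → 6 July 2007.
  Applicant Delay Offset: −148 days → 8 February 2007.
Terminal disclaimer: IL-379761 expires on the earlier of 22 November 2006 and 8 February 2007.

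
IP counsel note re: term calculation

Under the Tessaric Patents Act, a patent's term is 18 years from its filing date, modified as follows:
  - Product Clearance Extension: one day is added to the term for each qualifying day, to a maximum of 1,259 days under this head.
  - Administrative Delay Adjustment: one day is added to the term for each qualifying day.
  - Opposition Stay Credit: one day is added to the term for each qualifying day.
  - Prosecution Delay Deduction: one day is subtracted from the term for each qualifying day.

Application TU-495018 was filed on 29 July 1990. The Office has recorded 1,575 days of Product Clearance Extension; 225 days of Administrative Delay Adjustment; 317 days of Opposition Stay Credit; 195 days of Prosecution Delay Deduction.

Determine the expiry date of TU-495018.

Base term: filing date + 18 years → 29 July 2008.
Product Clearance Extension: 1575 days claimed exceeds the 1259-day cap, so +1259 days → 9 January 2012.
Administrative Delay Adjustment: +225 days → 21 August 2012.
Opposition Stay Credit: +317 days → 4 July 2013.
Prosecution Delay Deduction: −195 days → 21 December 2012.

2012-12-21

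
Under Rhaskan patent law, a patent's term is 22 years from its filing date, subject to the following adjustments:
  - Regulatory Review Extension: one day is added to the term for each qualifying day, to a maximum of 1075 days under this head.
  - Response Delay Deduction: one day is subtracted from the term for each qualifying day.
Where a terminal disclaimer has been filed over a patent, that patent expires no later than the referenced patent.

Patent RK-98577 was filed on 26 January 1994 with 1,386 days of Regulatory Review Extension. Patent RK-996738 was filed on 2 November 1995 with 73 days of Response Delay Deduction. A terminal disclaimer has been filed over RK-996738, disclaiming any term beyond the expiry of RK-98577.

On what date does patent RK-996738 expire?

August 21, 2017

Natural term of RK-996738:
  Base: filing + 22 years → 2 November 2017.
  Response Delay Deduction: −73 days → 21 August 2017.
Expiry of referenced patent RK-98577:
  Base: filing + 22 years → 26 January 2016.
  Regulatory Review Extension: 1386 days claimed exceeds the 1075-day cap, so +1075 days → 5 January 2019.
Terminal disclaimer: RK-996738 expires on the earlier of 21 August 2017 and 5 January 2019.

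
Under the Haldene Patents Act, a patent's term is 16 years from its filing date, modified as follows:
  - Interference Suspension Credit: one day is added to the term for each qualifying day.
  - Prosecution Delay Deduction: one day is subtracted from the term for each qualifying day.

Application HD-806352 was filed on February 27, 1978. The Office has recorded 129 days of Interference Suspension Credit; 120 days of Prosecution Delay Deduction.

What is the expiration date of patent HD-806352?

1994-03-08

Base term: filing date + 16 years → 27 February 1994.
Interference Suspension Credit: +129 days → 6 July 1994.
Prosecution Delay Deduction: −120 days → 8 March 1994.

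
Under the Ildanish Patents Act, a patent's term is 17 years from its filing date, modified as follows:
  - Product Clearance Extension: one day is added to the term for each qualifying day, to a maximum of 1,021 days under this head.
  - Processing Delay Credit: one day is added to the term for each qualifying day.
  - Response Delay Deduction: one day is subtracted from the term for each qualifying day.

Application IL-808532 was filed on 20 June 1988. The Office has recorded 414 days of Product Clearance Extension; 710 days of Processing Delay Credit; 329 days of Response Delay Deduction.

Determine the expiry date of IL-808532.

August 24, 2007

Base term: filing date + 17 years → 20 June 2005.
Product Clearance Extension: 414 days (within the 1021-day cap) → +414 days → 8 August 2006.
Processing Delay Credit: +710 days → 18 July 2008.
Response Delay Deduction: −329 days → 24 August 2007.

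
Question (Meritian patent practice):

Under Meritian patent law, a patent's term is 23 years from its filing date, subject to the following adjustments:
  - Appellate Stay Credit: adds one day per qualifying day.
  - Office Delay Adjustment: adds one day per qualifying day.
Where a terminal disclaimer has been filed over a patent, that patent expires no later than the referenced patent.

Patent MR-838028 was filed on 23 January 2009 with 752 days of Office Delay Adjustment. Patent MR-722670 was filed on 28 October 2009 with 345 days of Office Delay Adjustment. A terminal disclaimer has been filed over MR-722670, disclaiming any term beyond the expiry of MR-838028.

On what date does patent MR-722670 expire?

Natural term of MR-722670:
  Base: filing + 23 years → 28 October 2032.
  Office Delay Adjustment: +345 days → 8 October 2033.
Expiry of referenced patent MR-838028:
  Base: filing + 23 years → 23 January 2032.
  Office Delay Adjustment: +752 days → 13 February 2034.
Terminal disclaimer: MR-722670 expires on the earlier of 8 October 2033 and 13 February 2034.

2033-10-08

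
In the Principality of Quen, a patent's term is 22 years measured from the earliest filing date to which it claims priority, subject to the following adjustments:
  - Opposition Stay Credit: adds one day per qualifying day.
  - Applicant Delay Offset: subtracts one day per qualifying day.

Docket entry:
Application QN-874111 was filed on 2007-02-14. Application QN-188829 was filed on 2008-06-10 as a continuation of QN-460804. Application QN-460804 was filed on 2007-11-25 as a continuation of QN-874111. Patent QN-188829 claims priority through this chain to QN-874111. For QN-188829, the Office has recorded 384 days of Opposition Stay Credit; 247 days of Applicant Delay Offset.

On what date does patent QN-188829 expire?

July 1, 2029

Earliest priority filing: 14 February 2007.
Base term: 14 February 2007 + 22 years → 14 February 2029.
Opposition Stay Credit: +384 days → 5 March 2030.
Applicant Delay Offset: −247 days → 1 July 2029.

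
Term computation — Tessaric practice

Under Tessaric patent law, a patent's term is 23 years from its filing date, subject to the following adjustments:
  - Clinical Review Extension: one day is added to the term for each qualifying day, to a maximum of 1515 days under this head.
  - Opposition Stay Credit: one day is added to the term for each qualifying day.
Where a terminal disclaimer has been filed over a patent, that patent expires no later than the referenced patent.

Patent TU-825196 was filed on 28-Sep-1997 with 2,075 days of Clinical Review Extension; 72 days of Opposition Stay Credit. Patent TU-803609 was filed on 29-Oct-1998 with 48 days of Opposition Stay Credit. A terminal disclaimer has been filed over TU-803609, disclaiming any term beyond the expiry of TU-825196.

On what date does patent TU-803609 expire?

2021-12-16

Natural term of TU-803609:
  Base: filing + 23 years → 29 October 2021.
  Opposition Stay Credit: +48 days → 16 December 2021.
Expiry of referenced patent TU-825196:
  Base: filing + 23 years → 28 September 2020.
  Clinical Review Extension: 2075 days claimed exceeds the 1515-day cap, so +1515 days → 21 November 2024.
  Opposition Stay Credit: +72 days → 1 February 2025.
Terminal disclaimer: TU-803609 expires on the earlier of 16 December 2021 and 1 February 2025.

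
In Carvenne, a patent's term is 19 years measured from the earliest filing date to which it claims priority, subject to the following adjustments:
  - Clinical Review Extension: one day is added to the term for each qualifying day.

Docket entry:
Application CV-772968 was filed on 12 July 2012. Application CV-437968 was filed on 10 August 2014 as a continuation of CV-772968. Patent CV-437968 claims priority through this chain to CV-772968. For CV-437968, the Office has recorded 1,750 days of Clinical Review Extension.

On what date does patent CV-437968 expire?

April 26, 2036

Earliest priority filing: 12 July 2012.
Base term: 12 July 2012 + 19 years → 12 July 2031.
Clinical Review Extension: +1750 days → 26 April 2036.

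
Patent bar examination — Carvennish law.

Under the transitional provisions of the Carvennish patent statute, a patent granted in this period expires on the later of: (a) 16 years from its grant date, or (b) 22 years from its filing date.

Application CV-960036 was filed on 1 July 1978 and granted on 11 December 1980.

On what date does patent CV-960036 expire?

(a) grant + 16 years → 11 December 1996.
(b) filing + 22 years → 1 July 2000.
Later of the two: 1 July 2000.

2000-07-01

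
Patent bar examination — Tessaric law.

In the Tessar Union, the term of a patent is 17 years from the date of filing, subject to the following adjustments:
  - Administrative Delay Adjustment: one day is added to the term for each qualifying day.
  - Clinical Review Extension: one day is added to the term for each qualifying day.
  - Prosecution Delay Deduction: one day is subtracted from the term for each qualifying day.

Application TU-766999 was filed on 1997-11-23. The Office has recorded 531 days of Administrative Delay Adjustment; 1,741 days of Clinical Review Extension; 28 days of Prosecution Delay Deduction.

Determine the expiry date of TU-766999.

Base term: filing date + 17 years → 23 November 2014.
Administrative Delay Adjustment: +531 days → 7 May 2016.
Clinical Review Extension: +1741 days → 11 February 2021.
Prosecution Delay Deduction: −28 days → 14 January 2021.

January 14, 2021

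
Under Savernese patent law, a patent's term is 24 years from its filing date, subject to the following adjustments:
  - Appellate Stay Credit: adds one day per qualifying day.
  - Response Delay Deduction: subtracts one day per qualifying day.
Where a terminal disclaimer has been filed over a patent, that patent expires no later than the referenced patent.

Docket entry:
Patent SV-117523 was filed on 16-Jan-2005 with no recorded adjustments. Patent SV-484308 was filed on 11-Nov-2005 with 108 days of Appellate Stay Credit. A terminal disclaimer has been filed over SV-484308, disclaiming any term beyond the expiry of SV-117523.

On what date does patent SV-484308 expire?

2029-01-16

Natural term of SV-484308:
  Base: filing + 24 years → 11 November 2029.
  Appellate Stay Credit: +108 days → 27 February 2030.
Expiry of referenced patent SV-117523:
  Base: filing + 24 years → 16 January 2029.
Terminal disclaimer: SV-484308 expires on the earlier of 27 February 2030 and 16 January 2029.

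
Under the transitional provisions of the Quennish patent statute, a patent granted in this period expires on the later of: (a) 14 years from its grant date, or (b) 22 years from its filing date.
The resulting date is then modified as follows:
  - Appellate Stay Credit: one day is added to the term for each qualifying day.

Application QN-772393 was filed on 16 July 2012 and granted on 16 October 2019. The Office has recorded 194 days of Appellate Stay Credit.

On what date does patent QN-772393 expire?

January 26, 2035

(a) grant + 14 years → 16 October 2033.
(b) filing + 22 years → 16 July 2034.
Later of the two: 16 July 2034.
Appellate Stay Credit: +194 days → 26 January 2035.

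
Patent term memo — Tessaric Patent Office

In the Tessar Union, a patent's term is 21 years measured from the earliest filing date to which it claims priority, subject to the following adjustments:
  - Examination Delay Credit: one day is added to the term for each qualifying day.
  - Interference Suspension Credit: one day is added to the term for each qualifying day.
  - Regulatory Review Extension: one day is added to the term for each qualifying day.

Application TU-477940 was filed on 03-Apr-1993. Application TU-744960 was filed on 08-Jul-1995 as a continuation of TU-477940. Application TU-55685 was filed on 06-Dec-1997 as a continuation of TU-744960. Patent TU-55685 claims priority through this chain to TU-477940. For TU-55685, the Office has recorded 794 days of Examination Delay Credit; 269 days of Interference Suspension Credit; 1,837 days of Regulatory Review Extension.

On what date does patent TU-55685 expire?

Earliest priority filing: 3 April 1993.
Base term: 3 April 1993 + 21 years → 3 April 2014.
Examination Delay Credit: +794 days → 5 June 2016.
Interference Suspension Credit: +269 days → 1 March 2017.
Regulatory Review Extension: +1837 days → 12 March 2022.

2022-03-12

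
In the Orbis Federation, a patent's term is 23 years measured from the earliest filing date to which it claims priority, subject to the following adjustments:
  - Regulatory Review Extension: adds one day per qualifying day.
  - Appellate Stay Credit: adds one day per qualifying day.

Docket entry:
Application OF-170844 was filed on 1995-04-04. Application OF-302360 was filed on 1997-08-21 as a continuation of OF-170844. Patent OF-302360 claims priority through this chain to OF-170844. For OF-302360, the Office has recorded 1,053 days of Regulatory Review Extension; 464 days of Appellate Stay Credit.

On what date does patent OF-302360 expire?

Earliest priority filing: 4 April 1995.
Base term: 4 April 1995 + 23 years → 4 April 2018.
Regulatory Review Extension: +1053 days → 20 February 2021.
Appellate Stay Credit: +464 days → 30 May 2022.

May 30, 2022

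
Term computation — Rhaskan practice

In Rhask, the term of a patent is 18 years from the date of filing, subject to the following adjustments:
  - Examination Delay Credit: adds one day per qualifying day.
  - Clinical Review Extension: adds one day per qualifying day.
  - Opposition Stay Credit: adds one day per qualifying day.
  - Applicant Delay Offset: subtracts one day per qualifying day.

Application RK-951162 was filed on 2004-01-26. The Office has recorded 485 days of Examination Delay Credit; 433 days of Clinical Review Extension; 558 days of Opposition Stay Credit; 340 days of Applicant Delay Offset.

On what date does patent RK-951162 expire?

Base term: filing date + 18 years → 26 January 2022.
Examination Delay Credit: +485 days → 26 May 2023.
Clinical Review Extension: +433 days → 1 August 2024.
Opposition Stay Credit: +558 days → 10 February 2026.
Applicant Delay Offset: −340 days → 7 March 2025.

March 7, 2025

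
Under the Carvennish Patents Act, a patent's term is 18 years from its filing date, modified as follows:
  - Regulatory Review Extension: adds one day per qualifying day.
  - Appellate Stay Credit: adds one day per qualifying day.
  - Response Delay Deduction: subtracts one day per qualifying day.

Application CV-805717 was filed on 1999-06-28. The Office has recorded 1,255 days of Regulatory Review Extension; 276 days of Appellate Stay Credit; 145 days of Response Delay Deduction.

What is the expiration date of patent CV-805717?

2021-04-14

Base term: filing date + 18 years → 28 June 2017.
Regulatory Review Extension: +1255 days → 4 December 2020.
Appellate Stay Credit: +276 days → 6 September 2021.
Response Delay Deduction: −145 days → 14 April 2021.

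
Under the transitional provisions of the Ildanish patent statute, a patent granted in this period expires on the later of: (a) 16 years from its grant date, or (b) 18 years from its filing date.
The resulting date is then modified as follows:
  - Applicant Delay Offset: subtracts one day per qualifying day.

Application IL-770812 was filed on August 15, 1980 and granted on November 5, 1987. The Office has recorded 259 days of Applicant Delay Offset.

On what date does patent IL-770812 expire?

(a) grant + 16 years → 5 November 2003.
(b) filing + 18 years → 15 August 1998.
Later of the two: 5 November 2003.
Applicant Delay Offset: −259 days → 19 February 2003.

February 19, 2003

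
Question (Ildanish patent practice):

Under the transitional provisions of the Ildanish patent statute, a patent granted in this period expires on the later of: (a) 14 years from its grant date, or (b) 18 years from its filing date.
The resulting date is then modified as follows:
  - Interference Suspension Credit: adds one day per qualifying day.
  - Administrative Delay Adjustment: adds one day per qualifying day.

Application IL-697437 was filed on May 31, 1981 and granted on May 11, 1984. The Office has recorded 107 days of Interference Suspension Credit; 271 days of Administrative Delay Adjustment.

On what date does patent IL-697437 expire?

2000-06-12

(a) grant + 14 years → 11 May 1998.
(b) filing + 18 years → 31 May 1999.
Later of the two: 31 May 1999.
Interference Suspension Credit: +107 days → 15 September 1999.
Administrative Delay Adjustment: +271 days → 12 June 2000.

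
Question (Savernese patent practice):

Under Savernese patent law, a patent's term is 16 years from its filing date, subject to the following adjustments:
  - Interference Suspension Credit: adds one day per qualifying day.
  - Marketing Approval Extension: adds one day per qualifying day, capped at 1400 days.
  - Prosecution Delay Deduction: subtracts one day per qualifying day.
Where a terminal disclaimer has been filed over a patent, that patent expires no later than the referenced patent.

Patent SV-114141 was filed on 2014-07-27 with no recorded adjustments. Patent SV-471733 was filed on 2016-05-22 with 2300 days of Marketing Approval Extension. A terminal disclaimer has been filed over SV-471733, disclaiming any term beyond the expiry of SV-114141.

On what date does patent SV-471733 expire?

Natural term of SV-471733:
  Base: filing + 16 years → 22 May 2032.
  Marketing Approval Extension: 2300 days claimed exceeds the 1400-day cap, so +1400 days → 22 March 2036.
Expiry of referenced patent SV-114141:
  Base: filing + 16 years → 27 July 2030.
Terminal disclaimer: SV-471733 expires on the earlier of 22 March 2036 and 27 July 2030.

2030-07-27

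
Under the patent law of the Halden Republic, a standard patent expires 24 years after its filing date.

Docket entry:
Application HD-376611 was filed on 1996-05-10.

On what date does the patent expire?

May 10, 2020

Filing date + 24 years → 10 May 2020.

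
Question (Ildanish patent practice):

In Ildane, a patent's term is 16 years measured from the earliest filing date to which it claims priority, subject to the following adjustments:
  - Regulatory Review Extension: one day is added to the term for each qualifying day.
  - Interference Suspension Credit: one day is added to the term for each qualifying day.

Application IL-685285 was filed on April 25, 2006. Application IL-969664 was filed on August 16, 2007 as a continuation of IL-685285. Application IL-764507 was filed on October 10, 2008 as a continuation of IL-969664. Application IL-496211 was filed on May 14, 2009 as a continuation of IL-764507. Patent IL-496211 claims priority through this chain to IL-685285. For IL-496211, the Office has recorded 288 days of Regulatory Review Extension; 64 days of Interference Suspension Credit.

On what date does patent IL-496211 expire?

Earliest priority filing: 25 April 2006.
Base term: 25 April 2006 + 16 years → 25 April 2022.
Regulatory Review Extension: +288 days → 7 February 2023.
Interference Suspension Credit: +64 days → 12 April 2023.

April 12, 2023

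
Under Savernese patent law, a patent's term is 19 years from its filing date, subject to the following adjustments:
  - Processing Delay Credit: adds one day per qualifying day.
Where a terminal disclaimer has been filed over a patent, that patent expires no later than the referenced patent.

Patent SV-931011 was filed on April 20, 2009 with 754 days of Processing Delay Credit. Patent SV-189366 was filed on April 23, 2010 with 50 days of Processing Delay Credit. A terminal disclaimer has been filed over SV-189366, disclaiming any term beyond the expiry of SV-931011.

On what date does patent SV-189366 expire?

June 12, 2029

Natural term of SV-189366:
  Base: filing + 19 years → 23 April 2029.
  Processing Delay Credit: +50 days → 12 June 2029.
Expiry of referenced patent SV-931011:
  Base: filing + 19 years → 20 April 2028.
  Processing Delay Credit: +754 days → 14 May 2030.
Terminal disclaimer: SV-189366 expires on the earlier of 12 June 2029 and 14 May 2030.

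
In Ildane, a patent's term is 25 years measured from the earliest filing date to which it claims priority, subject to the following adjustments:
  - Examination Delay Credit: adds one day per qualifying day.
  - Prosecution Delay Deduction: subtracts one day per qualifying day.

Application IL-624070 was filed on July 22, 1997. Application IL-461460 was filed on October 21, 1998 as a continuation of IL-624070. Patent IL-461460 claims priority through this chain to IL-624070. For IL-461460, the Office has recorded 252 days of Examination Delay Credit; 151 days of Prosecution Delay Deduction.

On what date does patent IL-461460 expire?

Earliest priority filing: 22 July 1997.
Base term: 22 July 1997 + 25 years → 22 July 2022.
Examination Delay Credit: +252 days → 31 March 2023.
Prosecution Delay Deduction: −151 days → 31 October 2022.

2022-10-31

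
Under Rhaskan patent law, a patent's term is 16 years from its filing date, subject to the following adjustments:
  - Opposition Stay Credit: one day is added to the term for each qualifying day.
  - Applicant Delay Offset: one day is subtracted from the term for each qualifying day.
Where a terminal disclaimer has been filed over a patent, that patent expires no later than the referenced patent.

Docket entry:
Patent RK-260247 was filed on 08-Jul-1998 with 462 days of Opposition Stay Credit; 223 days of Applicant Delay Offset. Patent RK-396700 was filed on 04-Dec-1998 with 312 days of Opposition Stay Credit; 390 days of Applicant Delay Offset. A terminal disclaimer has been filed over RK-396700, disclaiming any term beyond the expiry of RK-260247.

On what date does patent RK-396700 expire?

September 17, 2014

Natural term of RK-396700:
  Base: filing + 16 years → 4 December 2014.
  Opposition Stay Credit: +312 days → 12 October 2015.
  Applicant Delay Offset: −390 days → 17 September 2014.
Expiry of referenced patent RK-260247:
  Base: filing + 16 years → 8 July 2014.
  Opposition Stay Credit: +462 days → 13 October 2015.
  Applicant Delay Offset: −223 days → 4 March 2015.
Terminal disclaimer: RK-396700 expires on the earlier of 17 September 2014 and 4 March 2015.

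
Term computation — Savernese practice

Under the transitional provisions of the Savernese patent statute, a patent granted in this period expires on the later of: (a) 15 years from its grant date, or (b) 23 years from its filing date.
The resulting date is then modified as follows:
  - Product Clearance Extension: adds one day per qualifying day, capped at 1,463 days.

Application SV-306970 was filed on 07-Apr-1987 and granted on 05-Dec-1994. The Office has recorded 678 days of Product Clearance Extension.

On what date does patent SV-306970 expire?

(a) grant + 15 years → 5 December 2009.
(b) filing + 23 years → 7 April 2010.
Later of the two: 7 April 2010.
Product Clearance Extension: 678 days (within the 1463-day cap) → +678 days → 14 February 2012.

February 14, 2012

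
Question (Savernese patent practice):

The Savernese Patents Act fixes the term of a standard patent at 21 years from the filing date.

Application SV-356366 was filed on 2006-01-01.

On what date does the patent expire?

January 1, 2027

Filing date + 21 years → 1 January 2027.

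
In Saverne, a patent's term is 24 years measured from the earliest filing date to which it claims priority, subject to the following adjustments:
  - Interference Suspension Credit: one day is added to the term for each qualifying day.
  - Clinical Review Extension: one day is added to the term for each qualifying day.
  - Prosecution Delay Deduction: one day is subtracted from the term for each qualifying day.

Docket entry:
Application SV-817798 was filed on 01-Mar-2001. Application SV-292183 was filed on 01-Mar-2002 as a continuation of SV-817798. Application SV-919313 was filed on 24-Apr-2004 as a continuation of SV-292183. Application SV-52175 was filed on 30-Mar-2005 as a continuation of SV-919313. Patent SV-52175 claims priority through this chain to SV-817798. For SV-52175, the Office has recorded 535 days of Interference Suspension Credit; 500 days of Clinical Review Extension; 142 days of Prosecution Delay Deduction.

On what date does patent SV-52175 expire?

August 11, 2027

Earliest priority filing: 1 March 2001.
Base term: 1 March 2001 + 24 years → 1 March 2025.
Interference Suspension Credit: +535 days → 18 August 2026.
Clinical Review Extension: +500 days → 31 December 2027.
Prosecution Delay Deduction: −142 days → 11 August 2027.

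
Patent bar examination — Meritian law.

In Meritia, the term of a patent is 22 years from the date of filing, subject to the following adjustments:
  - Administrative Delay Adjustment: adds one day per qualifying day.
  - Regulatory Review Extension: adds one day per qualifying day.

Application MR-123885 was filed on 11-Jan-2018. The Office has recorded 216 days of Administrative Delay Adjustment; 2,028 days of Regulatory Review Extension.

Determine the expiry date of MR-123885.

March 4, 2046

Base term: filing date + 22 years → 11 January 2040.
Administrative Delay Adjustment: +216 days → 14 August 2040.
Regulatory Review Extension: +2028 days → 4 March 2046.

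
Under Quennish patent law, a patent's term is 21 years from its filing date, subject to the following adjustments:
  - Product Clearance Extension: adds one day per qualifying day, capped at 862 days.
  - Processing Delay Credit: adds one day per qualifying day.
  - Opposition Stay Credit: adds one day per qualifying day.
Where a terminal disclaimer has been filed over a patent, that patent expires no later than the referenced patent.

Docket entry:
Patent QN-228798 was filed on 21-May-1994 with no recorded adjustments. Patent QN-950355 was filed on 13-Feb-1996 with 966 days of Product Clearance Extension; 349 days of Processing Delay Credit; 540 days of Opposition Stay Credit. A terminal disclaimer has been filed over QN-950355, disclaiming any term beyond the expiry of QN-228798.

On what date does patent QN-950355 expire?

Natural term of QN-950355:
  Base: filing + 21 years → 13 February 2017.
  Product Clearance Extension: 966 days claimed exceeds the 862-day cap, so +862 days → 25 June 2019.
  Processing Delay Credit: +349 days → 8 June 2020.
  Opposition Stay Credit: +540 days → 30 November 2021.
Expiry of referenced patent QN-228798:
  Base: filing + 21 years → 21 May 2015.
Terminal disclaimer: QN-950355 expires on the earlier of 30 November 2021 and 21 May 2015.

May 21, 2015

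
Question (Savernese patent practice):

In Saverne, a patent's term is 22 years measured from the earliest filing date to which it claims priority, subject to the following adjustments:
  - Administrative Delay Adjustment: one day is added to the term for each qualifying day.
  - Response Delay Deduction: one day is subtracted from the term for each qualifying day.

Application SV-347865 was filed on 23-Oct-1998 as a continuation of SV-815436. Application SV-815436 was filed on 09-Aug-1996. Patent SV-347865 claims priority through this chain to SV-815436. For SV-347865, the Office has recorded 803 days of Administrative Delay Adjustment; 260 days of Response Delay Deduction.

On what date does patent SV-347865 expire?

February 3, 2020

Earliest priority filing: 9 August 1996.
Base term: 9 August 1996 + 22 years → 9 August 2018.
Administrative Delay Adjustment: +803 days → 20 October 2020.
Response Delay Deduction: −260 days → 3 February 2020.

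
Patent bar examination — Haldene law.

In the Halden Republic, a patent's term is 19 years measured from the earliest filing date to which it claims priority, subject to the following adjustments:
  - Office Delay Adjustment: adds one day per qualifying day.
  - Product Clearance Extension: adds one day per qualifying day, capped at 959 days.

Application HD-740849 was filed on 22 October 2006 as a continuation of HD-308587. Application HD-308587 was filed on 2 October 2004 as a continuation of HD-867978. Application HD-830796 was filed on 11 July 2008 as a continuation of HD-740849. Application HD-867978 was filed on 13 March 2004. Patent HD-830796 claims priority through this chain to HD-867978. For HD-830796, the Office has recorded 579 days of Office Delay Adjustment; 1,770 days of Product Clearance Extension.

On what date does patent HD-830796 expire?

May 29, 2027

Earliest priority filing: 13 March 2004.
Base term: 13 March 2004 + 19 years → 13 March 2023.
Office Delay Adjustment: +579 days → 12 October 2024.
Product Clearance Extension: 1770 days claimed exceeds the 959-day cap, so +959 days → 29 May 2027.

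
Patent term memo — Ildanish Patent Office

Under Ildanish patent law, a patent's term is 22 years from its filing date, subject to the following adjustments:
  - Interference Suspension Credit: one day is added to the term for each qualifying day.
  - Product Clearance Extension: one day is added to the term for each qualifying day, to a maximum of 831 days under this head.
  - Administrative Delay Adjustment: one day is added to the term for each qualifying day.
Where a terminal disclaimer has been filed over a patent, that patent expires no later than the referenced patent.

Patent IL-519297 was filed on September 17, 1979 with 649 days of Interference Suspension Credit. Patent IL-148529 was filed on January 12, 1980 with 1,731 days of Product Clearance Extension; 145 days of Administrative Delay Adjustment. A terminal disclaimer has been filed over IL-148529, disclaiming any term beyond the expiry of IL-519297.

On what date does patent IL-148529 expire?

June 28, 2003

Natural term of IL-148529:
  Base: filing + 22 years → 12 January 2002.
  Product Clearance Extension: 1731 days claimed exceeds the 831-day cap, so +831 days → 22 April 2004.
  Administrative Delay Adjustment: +145 days → 14 September 2004.
Expiry of referenced patent IL-519297:
  Base: filing + 22 years → 17 September 2001.
  Interference Suspension Credit: +649 days → 28 June 2003.
Terminal disclaimer: IL-148529 expires on the earlier of 14 September 2004 and 28 June 2003.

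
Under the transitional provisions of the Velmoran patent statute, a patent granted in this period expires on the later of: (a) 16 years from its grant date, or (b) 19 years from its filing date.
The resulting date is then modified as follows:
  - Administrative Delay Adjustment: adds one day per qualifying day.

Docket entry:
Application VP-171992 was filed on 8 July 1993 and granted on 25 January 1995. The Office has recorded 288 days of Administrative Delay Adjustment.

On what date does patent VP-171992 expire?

(a) grant + 16 years → 25 January 2011.
(b) filing + 19 years → 8 July 2012.
Later of the two: 8 July 2012.
Administrative Delay Adjustment: +288 days → 22 April 2013.

2013-04-22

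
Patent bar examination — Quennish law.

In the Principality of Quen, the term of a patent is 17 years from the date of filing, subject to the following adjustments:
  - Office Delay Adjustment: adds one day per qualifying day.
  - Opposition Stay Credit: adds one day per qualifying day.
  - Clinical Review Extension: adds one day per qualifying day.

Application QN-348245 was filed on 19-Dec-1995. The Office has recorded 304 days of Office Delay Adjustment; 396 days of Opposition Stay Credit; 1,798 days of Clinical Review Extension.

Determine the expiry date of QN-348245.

October 22, 2019

Base term: filing date + 17 years → 19 December 2012.
Office Delay Adjustment: +304 days → 19 October 2013.
Opposition Stay Credit: +396 days → 19 November 2014.
Clinical Review Extension: +1798 days → 22 October 2019.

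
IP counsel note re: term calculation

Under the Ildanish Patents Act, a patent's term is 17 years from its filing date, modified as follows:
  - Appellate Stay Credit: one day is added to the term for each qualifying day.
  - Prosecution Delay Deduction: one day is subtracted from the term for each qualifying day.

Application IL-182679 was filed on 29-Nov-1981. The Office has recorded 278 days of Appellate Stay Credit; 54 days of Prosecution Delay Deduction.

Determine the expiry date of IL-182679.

Base term: filing date + 17 years → 29 November 1998.
Appellate Stay Credit: +278 days → 3 September 1999.
Prosecution Delay Deduction: −54 days → 11 July 1999.

1999-07-11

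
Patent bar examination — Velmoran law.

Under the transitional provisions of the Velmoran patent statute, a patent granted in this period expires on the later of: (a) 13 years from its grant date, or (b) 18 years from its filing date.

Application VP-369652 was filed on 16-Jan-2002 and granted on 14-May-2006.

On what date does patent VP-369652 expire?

2020-01-16

(a) grant + 13 years → 14 May 2019.
(b) filing + 18 years → 16 January 2020.
Later of the two: 16 January 2020.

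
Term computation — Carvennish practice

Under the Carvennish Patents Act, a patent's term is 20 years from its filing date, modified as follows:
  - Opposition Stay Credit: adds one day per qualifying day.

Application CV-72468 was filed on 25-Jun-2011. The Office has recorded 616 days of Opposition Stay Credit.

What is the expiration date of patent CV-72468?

Base term: filing date + 20 years → 25 June 2031.
Opposition Stay Credit: +616 days → 2 March 2033.

2033-03-02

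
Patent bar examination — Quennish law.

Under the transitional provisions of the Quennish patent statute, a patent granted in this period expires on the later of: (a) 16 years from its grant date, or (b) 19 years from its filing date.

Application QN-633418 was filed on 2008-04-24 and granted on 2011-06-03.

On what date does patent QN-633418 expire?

June 3, 2027

(a) grant + 16 years → 3 June 2027.
(b) filing + 19 years → 24 April 2027.
Later of the two: 3 June 2027.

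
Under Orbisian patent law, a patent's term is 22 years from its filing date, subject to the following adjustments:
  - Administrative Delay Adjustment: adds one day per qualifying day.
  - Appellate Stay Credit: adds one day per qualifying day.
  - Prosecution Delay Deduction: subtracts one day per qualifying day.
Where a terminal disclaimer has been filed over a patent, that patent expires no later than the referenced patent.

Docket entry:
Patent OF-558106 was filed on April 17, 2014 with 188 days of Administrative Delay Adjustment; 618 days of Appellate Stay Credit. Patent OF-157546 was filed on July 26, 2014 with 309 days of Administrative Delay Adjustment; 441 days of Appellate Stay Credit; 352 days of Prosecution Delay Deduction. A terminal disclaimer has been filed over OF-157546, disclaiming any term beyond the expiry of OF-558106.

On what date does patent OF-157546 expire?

Natural term of OF-157546:
  Base: filing + 22 years → 26 July 2036.
  Administrative Delay Adjustment: +309 days → 31 May 2037.
  Appellate Stay Credit: +441 days → 15 August 2038.
  Prosecution Delay Deduction: −352 days → 28 August 2037.
Expiry of referenced patent OF-558106:
  Base: filing + 22 years → 17 April 2036.
  Administrative Delay Adjustment: +188 days → 22 October 2036.
  Appellate Stay Credit: +618 days → 2 July 2038.
Terminal disclaimer: OF-157546 expires on the earlier of 28 August 2037 and 2 July 2038.

August 28, 2037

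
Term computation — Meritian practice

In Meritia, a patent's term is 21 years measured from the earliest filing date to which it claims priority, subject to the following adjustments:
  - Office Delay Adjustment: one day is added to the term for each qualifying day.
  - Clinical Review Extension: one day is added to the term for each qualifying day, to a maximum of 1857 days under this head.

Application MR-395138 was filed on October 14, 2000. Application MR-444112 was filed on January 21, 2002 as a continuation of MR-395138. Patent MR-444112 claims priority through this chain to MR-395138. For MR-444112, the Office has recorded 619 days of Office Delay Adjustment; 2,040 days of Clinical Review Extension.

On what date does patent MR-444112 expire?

July 25, 2028

Earliest priority filing: 14 October 2000.
Base term: 14 October 2000 + 21 years → 14 October 2021.
Office Delay Adjustment: +619 days → 25 June 2023.
Clinical Review Extension: 2040 days claimed exceeds the 1857-day cap, so +1857 days → 25 July 2028.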